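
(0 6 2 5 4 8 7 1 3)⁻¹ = (0 3 1 7 8 4 5 2 6)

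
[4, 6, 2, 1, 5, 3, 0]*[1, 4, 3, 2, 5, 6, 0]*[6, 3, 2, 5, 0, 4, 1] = [4, 6, 5, 0, 1, 2, 3]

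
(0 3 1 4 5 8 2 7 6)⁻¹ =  (0 6 7 2 8 5 4 1 3)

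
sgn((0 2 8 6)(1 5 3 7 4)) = -1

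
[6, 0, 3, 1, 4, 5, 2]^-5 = [0, 1, 2, 3, 4, 5, 6]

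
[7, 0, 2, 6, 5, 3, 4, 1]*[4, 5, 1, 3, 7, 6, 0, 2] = [2, 4, 1, 0, 6, 3, 7, 5]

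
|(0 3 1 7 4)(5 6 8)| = 15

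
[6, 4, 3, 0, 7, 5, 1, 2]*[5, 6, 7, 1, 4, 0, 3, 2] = [3, 4, 1, 5, 2, 0, 6, 7] 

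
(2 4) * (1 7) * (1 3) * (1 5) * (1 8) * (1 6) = (1 7 3 5 8 6)(2 4)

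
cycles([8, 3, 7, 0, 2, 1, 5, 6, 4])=(0 8 4 2 7 6 5 1 3)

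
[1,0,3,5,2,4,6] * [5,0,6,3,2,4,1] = [0,5,3,4,6,2,1]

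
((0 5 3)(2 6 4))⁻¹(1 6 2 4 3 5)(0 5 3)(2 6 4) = (0 3 1 4 6 2)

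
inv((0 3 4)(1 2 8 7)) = (0 4 3)(1 7 8 2)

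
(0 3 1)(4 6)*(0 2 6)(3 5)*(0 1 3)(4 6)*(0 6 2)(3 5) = (0 3 5 6 2 4 1)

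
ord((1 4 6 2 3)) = 5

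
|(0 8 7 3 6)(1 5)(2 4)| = 10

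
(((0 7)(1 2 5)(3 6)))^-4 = (1 5 2)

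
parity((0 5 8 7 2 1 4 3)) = odd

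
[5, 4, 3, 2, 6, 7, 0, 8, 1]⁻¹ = [6, 8, 3, 2, 1, 0, 4, 5, 7]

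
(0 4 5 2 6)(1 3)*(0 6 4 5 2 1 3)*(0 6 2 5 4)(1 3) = (0 4 5 3 1 6 2)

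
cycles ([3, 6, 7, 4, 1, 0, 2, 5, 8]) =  (0 3 4 1 6 2 7 5)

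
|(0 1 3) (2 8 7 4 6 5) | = 6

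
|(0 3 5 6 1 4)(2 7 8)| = 6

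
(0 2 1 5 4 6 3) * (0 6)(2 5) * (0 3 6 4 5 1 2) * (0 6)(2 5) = (0 1 6)(2 5)(3 4)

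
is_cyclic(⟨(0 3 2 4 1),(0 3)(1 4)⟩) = no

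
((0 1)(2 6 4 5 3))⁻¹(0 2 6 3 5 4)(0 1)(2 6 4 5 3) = (1 6 4 2 3 5)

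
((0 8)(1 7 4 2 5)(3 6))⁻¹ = (0 8)(1 5 2 4 7)(3 6)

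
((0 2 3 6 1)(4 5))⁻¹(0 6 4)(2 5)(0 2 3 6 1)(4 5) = (1 5 2)(3 4)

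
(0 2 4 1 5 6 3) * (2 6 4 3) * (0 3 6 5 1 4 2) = (0 5 2 6)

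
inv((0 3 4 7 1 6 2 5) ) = (0 5 2 6 1 7 4 3) 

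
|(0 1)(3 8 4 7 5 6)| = 6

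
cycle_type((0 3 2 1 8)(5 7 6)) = 3.5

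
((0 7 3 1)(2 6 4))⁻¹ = (0 1 3 7)(2 4 6)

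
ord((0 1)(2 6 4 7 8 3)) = 6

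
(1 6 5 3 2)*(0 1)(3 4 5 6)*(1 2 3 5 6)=(0 2)(1 5 4 6)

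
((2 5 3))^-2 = (2 5 3)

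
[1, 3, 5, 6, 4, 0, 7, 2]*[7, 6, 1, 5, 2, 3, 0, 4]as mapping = [0→6, 1→5, 2→3, 3→0, 4→2, 5→7, 6→4, 7→1]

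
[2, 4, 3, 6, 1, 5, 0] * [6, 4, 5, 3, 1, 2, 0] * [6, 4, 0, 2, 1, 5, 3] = [5, 4, 2, 6, 1, 0, 3]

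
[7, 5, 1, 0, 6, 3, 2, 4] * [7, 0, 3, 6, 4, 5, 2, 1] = [1, 5, 0, 7, 2, 6, 3, 4]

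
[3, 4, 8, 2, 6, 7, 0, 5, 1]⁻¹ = [6, 8, 3, 0, 1, 7, 4, 5, 2]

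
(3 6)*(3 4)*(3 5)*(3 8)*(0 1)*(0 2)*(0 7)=(0 1 2 7) (3 6 4 5 8) 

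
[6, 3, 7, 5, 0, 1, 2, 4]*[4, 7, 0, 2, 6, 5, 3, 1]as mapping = [0→3, 1→2, 2→1, 3→5, 4→4, 5→7, 6→0, 7→6]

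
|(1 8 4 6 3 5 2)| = 7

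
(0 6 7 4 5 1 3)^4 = (0 5 6 1 7 3 4)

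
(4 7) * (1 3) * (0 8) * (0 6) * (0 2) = (0 8 6 2)(1 3)(4 7)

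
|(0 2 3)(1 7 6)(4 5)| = 6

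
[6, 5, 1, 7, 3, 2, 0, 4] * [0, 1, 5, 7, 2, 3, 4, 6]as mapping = [0→4, 1→3, 2→1, 3→6, 4→7, 5→5, 6→0, 7→2]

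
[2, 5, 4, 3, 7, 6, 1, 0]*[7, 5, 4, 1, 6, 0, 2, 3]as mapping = [0→4, 1→0, 2→6, 3→1, 4→3, 5→2, 6→5, 7→7]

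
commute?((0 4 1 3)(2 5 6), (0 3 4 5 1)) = no:(0 4 1 3)(2 5 6) * (0 3 4 5 1) = (0 5 6 2 1 4), (0 3 4 5 1) * (0 4 1 3)(2 5 6) = (1 4 6 2 5 3)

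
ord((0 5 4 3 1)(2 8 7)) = 15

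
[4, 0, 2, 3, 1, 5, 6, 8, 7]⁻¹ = [1, 4, 2, 3, 0, 5, 6, 8, 7]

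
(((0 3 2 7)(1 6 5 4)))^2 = (0 2)(1 5)(3 7)(4 6)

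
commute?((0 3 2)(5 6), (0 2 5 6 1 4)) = no:(0 3 2)(5 6)*(0 2 5 6 1 4) = (0 3 5 1 4), (0 2 5 6 1 4)*(0 3 2)(5 6) = (1 4 3 2 6)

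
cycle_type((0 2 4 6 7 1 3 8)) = 8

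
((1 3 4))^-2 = (1 3 4)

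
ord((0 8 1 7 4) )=5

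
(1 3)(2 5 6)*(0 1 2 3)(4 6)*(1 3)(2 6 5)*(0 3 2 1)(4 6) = (0 2 1 3 4 5 6)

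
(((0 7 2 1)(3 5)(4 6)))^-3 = (0 7 2 1)(3 5)(4 6)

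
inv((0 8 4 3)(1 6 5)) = (0 3 4 8)(1 5 6)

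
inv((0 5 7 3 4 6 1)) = (0 1 6 4 3 7 5)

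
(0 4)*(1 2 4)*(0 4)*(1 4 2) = (0 4 2)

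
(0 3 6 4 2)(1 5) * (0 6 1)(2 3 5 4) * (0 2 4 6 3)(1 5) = (0 1 6 4)(2 3 5)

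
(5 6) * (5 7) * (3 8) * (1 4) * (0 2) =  (0 2) (1 4) (3 8) (5 6 7) 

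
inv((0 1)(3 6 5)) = (0 1)(3 5 6)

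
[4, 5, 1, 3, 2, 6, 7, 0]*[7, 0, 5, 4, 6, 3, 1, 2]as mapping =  [0→6, 1→3, 2→0, 3→4, 4→5, 5→1, 6→2, 7→7]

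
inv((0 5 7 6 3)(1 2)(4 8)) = (0 3 6 7 5)(1 2)(4 8)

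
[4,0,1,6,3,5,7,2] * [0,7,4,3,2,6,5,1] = [2,0,7,5,3,6,1,4]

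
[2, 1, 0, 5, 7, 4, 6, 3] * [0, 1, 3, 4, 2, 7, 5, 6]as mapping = [0→3, 1→1, 2→0, 3→7, 4→6, 5→2, 6→5, 7→4]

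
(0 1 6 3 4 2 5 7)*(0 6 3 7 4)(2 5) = (0 1 3)(4 5)(6 7)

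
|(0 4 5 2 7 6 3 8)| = 8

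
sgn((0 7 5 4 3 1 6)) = 1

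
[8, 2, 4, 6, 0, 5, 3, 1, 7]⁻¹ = [4, 7, 1, 6, 2, 5, 3, 8, 0]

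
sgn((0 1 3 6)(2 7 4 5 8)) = -1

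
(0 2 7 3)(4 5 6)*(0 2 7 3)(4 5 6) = (0 7)(2 3)(4 6 5)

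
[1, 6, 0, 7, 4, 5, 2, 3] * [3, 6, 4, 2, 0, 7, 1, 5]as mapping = [0→6, 1→1, 2→3, 3→5, 4→0, 5→7, 6→4, 7→2]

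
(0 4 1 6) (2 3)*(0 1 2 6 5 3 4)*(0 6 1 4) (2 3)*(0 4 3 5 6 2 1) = (0 2 4 5 1 6 3) 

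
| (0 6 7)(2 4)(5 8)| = 6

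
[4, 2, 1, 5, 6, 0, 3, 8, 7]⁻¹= [5, 2, 1, 6, 0, 3, 4, 8, 7]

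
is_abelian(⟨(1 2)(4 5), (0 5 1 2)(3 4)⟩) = no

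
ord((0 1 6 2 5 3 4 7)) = 8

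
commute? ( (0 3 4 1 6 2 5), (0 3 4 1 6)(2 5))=no: (0 3 4 1 6 2 5) * (0 3 4 1 6)(2 5)=(0 4 6 5 3 1), (0 3 4 1 6)(2 5) * (0 3 4 1 6 2 5)=(0 4 6 3 1 2)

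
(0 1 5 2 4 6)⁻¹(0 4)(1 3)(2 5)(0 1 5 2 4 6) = (1 6)(2 4)(3 5)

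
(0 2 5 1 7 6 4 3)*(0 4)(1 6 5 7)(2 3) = (0 3 4 2 7 5 6)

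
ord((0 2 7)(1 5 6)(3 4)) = 6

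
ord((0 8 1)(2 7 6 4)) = 12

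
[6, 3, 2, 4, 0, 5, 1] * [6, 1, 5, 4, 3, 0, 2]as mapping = [0→2, 1→4, 2→5, 3→3, 4→6, 5→0, 6→1]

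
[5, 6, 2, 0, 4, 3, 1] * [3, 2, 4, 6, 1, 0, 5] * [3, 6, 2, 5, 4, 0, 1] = [3, 0, 4, 5, 6, 1, 2]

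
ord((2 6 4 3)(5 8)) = 4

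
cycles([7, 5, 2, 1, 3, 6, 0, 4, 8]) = (0 7 4 3 1 5 6)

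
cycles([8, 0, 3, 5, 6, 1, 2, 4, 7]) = (0 8 7 4 6 2 3 5 1)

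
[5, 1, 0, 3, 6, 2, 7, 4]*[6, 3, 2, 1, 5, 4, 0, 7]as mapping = [0→4, 1→3, 2→6, 3→1, 4→0, 5→2, 6→7, 7→5]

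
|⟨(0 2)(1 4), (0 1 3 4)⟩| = 120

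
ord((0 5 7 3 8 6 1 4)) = 8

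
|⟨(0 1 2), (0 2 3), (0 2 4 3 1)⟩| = 60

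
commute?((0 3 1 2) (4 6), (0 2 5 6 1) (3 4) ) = no:(0 3 1 2) (4 6) * (0 2 5 6 1) (3 4) = (0 4 1 5 6 3), (0 2 5 6 1) (3 4) * (0 3 1 2) (4 6) = (1 3 6 2 5 4) 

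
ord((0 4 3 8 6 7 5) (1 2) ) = 14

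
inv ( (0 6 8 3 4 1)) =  (0 1 4 3 8 6)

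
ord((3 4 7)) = 3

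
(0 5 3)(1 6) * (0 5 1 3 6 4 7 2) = (0 1 4 7 2)(3 5 6)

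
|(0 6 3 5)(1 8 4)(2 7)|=12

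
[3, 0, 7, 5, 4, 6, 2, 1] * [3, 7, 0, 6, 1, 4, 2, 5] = [6, 3, 5, 4, 1, 2, 0, 7]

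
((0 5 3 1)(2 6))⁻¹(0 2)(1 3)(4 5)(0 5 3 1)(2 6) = (0 1)(3 4)(5 6)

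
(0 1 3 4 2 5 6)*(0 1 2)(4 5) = (0 2 4)(1 3 5 6)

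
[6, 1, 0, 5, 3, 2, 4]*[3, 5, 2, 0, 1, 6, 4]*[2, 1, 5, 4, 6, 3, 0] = [6, 3, 4, 0, 2, 5, 1]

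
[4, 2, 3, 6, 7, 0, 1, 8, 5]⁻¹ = [5, 6, 1, 2, 0, 8, 3, 4, 7]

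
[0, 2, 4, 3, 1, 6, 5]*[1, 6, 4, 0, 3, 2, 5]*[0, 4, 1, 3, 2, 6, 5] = [4, 2, 3, 0, 5, 6, 1]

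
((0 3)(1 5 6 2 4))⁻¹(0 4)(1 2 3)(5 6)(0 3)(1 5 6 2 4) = (0 5 4)(1 3)(2 6)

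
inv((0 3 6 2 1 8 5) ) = (0 5 8 1 2 6 3) 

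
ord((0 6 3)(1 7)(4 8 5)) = 6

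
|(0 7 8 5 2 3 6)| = 7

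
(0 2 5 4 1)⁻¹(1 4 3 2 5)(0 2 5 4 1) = (0 1 3 5 4)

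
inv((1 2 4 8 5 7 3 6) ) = (1 6 3 7 5 8 4 2) 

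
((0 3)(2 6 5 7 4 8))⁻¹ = (0 3)(2 8 4 7 5 6)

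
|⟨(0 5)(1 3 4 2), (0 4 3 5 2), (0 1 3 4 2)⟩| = 360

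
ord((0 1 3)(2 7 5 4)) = 12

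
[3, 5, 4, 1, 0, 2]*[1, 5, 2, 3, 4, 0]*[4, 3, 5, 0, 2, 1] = [0, 4, 2, 1, 3, 5]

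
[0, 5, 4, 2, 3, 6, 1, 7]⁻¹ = [0, 6, 3, 4, 2, 1, 5, 7]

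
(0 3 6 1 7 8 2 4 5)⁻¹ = (0 5 4 2 8 7 1 6 3)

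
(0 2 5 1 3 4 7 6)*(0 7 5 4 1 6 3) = (0 2 4 5 6 7 3 1)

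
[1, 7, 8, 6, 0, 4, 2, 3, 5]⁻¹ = [4, 0, 6, 7, 5, 8, 3, 1, 2]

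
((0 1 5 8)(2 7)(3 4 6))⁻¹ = (0 8 5 1)(2 7)(3 6 4)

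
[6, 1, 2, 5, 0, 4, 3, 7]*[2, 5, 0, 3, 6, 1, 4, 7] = [4, 5, 0, 1, 2, 6, 3, 7]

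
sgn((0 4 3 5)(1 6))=1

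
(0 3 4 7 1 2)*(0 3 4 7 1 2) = (0 4 1)(2 3 7)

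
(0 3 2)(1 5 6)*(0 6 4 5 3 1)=(0 1 3 2 6)(4 5)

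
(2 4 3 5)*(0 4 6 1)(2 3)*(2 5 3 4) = (0 2 6 1)(4 5)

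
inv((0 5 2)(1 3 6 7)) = (0 2 5)(1 7 6 3)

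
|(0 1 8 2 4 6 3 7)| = 8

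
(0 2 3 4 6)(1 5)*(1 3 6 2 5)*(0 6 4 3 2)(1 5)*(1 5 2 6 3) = (0 5 6 3 1 2 4)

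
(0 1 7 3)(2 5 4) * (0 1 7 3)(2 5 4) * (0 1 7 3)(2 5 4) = (0 3 7 1)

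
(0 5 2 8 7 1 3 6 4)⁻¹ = (0 4 6 3 1 7 8 2 5)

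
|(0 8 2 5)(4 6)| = 4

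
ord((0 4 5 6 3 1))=6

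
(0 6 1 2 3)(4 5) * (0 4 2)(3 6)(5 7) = (0 3 4 7 5 2 6 1)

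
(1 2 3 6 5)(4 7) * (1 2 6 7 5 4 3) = (1 6 4 5 2)(3 7)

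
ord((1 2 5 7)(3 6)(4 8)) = 4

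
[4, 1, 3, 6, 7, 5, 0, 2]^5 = [6, 1, 7, 2, 0, 5, 3, 4]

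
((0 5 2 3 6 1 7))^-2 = (0 1 3 5 7 6 2)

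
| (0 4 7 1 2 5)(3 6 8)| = 6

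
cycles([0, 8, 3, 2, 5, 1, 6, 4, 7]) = (1 8 7 4 5)(2 3)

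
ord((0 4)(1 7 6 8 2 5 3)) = 14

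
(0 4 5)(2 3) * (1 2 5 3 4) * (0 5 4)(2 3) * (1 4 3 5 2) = (0 4 1 5 2)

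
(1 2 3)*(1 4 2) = (2 3 4)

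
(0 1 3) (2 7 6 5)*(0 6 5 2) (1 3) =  (0 3 6 2 7 5) 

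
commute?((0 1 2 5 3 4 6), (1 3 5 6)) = no:(0 1 2 5 3 4 6)*(1 3 5 6) = (0 3 4 1 2 6), (1 3 5 6)*(0 1 2 5 3 4 6) = (0 1 4 6 2 5)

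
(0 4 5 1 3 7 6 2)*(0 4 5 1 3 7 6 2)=(0 5 3 6)(1 7 2 4)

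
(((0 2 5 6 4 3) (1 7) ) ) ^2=(0 5 4) (2 6 3) 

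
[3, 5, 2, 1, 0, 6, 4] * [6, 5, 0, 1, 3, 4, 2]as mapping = [0→1, 1→4, 2→0, 3→5, 4→6, 5→2, 6→3]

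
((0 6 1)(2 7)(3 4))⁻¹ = (0 1 6)(2 7)(3 4)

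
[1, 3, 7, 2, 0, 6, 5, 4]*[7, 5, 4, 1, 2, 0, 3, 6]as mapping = [0→5, 1→1, 2→6, 3→4, 4→7, 5→3, 6→0, 7→2]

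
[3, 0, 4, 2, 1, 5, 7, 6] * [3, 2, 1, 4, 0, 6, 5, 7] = [4, 3, 0, 1, 2, 6, 7, 5] 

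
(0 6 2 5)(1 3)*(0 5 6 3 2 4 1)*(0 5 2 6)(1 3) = (0 1 6 4 3 5 2)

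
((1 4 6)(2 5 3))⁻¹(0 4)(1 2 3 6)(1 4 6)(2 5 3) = (0 6)(1 4 5 2)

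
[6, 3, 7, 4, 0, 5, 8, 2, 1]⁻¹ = [4, 8, 7, 1, 3, 5, 0, 2, 6]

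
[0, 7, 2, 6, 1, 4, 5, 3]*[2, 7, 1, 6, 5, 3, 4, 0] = [2, 0, 1, 4, 7, 5, 3, 6]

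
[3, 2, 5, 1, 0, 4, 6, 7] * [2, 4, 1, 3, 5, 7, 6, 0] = [3, 1, 7, 4, 2, 5, 6, 0]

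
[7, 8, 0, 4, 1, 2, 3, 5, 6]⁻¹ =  [2, 4, 5, 6, 3, 7, 8, 0, 1]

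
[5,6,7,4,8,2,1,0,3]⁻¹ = [7,6,5,8,3,0,1,2,4]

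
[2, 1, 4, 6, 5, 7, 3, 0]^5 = [0, 1, 2, 6, 4, 5, 3, 7]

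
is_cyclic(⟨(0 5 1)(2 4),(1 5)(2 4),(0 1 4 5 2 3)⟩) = no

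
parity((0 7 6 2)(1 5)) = even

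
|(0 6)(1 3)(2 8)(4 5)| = 2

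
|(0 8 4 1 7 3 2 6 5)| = 9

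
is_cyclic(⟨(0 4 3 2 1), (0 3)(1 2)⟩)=no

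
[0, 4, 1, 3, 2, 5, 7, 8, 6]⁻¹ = [0, 2, 4, 3, 1, 5, 8, 6, 7]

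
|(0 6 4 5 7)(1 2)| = 10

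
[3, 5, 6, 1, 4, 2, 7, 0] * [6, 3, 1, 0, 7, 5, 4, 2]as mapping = [0→0, 1→5, 2→4, 3→3, 4→7, 5→1, 6→2, 7→6]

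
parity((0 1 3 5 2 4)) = odd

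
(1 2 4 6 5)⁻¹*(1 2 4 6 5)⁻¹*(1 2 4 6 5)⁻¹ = (1 4 5 2 6)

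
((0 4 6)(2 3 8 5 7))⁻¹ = (0 6 4)(2 7 5 8 3)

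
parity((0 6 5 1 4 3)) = odd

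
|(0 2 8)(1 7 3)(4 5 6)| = 3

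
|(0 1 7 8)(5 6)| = 4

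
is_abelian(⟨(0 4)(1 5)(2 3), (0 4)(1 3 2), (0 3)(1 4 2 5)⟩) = no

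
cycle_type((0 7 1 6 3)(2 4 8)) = 3.5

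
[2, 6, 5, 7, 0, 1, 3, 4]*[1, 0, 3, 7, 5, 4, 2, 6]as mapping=[0→3, 1→2, 2→4, 3→6, 4→1, 5→0, 6→7, 7→5]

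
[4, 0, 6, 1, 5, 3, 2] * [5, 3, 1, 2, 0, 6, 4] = [0, 5, 4, 3, 6, 2, 1]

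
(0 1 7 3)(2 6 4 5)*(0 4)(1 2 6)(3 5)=(0 2 1 7 5 6)(3 4)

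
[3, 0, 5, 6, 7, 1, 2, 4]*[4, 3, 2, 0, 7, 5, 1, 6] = [0, 4, 5, 1, 6, 3, 2, 7]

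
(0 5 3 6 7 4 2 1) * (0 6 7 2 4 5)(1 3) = (1 6 2 3 7 5)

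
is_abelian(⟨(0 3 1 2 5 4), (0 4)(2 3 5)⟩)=no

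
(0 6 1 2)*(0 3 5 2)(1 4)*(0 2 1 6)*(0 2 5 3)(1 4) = (0 2)(1 5 4 6)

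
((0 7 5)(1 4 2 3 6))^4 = (0 7 5)(1 6 3 2 4)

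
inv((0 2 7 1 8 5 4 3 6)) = (0 6 3 4 5 8 1 7 2)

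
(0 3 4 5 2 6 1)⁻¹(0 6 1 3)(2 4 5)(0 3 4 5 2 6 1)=(0 4 3 1)(2 6 5)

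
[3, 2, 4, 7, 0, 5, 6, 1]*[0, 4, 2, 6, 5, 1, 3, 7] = [6, 2, 5, 7, 0, 1, 3, 4]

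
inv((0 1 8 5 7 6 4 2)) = (0 2 4 6 7 5 8 1)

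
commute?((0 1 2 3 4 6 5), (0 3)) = no:(0 1 2 3 4 6 5)*(0 3) = (0 1 2)(3 4 6 5), (0 3)*(0 1 2 3 4 6 5) = (0 4 6 5)(1 2 3)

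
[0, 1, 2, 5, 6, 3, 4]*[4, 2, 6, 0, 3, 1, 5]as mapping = [0→4, 1→2, 2→6, 3→1, 4→5, 5→0, 6→3]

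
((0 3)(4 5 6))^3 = (0 3)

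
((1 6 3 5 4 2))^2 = (1 3 4)(2 6 5)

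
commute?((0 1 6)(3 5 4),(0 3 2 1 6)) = no:(0 1 6)(3 5 4) * (0 3 2 1 6) = (0 6 3 5 4 2 1),(0 3 2 1 6) * (0 1 6)(3 5 4) = (0 5 4 3 2 6 1)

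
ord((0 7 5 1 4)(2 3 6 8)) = 20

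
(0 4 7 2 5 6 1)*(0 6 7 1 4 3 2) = (0 3 2 5 7)(1 6 4)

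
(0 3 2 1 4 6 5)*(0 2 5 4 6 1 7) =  (0 3 5 2 7)(1 6 4)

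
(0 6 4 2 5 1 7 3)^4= (0 5)(1 6)(2 3)(4 7)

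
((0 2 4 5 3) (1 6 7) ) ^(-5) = (1 6 7) 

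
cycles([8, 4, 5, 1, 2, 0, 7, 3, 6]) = (0 8 6 7 3 1 4 2 5)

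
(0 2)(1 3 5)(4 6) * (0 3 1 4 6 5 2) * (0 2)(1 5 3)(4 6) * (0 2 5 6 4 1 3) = (0 5 4)(1 6)(2 3)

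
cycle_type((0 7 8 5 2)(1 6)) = 2.5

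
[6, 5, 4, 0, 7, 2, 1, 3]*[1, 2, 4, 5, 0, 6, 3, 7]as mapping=[0→3, 1→6, 2→0, 3→1, 4→7, 5→4, 6→2, 7→5]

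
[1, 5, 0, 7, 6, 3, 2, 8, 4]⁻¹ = [2, 0, 6, 5, 8, 1, 4, 3, 7]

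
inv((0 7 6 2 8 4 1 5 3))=(0 3 5 1 4 8 2 6 7)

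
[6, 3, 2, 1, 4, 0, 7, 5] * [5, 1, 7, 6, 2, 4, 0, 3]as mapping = [0→0, 1→6, 2→7, 3→1, 4→2, 5→5, 6→3, 7→4]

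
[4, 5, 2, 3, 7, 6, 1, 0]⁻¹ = [7, 6, 2, 3, 0, 1, 5, 4]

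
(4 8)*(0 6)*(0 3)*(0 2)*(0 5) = (0 6 3 2 5)(4 8)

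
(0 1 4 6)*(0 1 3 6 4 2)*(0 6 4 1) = (0 3 4 1 2 6) 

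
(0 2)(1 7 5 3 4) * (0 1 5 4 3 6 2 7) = (0 7 4 5 6 2 1)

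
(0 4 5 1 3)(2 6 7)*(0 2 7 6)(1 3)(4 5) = (0 5 3 2)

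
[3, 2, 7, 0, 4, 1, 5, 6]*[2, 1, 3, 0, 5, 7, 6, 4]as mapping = [0→0, 1→3, 2→4, 3→2, 4→5, 5→1, 6→7, 7→6]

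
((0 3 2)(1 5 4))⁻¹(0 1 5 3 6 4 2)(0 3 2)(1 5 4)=(0 3 5 4 2 6 1)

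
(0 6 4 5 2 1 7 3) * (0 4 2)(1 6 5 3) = (0 5)(1 7)(2 6)(3 4)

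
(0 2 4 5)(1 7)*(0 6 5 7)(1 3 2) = (0 1)(2 4 7 3)(5 6)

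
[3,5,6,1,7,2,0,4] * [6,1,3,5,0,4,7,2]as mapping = [0→5,1→4,2→7,3→1,4→2,5→3,6→6,7→0]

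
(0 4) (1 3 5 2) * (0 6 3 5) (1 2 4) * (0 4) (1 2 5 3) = (0 2 5) (1 3 4 6) 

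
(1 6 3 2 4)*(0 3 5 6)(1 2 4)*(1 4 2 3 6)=(0 6 5 1)(2 4 3)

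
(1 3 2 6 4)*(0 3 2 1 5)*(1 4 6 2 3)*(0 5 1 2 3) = (0 2 3 4 1)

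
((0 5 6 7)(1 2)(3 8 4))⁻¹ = (0 7 6 5)(1 2)(3 4 8)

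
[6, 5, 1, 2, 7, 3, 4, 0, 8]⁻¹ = [7, 2, 3, 5, 6, 1, 0, 4, 8]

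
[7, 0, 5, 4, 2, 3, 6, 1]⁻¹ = [1, 7, 4, 5, 3, 2, 6, 0]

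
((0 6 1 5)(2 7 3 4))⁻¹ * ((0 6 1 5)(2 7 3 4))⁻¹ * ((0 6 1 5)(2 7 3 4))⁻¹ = (0 6 1 5)(2 7 3 4)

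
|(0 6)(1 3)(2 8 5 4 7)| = 10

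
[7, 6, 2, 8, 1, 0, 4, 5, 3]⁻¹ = [5, 4, 2, 8, 6, 7, 1, 0, 3]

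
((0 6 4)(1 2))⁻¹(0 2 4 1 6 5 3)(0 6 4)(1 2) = (0 2 4 5 3 6 1)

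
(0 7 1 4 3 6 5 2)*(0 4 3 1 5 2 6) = (0 7 5 6 2 4 1 3)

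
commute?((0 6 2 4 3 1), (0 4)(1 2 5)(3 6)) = no:(0 6 2 4 3 1)*(0 4)(1 2 5)(3 6) = (0 3 2)(1 4 6 5), (0 4)(1 2 5)(3 6)*(0 6 2 4 3 1) = (0 3 2 5)(1 4 6)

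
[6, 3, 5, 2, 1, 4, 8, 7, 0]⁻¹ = [8, 4, 3, 1, 5, 2, 0, 7, 6]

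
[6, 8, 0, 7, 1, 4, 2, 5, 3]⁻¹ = [2, 4, 6, 8, 5, 7, 0, 3, 1]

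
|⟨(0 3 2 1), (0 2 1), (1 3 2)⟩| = 24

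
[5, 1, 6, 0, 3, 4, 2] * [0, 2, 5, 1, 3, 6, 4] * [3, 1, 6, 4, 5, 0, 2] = [2, 6, 5, 3, 1, 4, 0]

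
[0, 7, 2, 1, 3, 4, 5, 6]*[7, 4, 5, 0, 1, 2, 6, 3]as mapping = [0→7, 1→3, 2→5, 3→4, 4→0, 5→1, 6→2, 7→6]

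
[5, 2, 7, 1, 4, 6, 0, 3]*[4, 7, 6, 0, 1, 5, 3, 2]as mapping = [0→5, 1→6, 2→2, 3→7, 4→1, 5→3, 6→4, 7→0]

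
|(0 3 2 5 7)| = 5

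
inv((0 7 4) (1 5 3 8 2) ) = (0 4 7) (1 2 8 3 5) 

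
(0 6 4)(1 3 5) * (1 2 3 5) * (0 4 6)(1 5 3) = (1 3 5 2)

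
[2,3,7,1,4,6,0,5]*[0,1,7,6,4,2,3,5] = [7,6,5,1,4,3,0,2]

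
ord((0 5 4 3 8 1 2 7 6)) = 9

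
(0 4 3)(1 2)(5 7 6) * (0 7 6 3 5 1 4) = (1 2 4 5 6)(3 7)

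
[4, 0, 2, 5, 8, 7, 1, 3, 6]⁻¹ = [1, 6, 2, 7, 0, 3, 8, 5, 4]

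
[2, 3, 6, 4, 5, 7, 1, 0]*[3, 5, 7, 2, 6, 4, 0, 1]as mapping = [0→7, 1→2, 2→0, 3→6, 4→4, 5→1, 6→5, 7→3]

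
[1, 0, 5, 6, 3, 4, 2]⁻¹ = [1, 0, 6, 4, 5, 2, 3]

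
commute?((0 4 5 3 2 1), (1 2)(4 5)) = no:(0 4 5 3 2 1)*(1 2)(4 5) = (0 5 3 1), (1 2)(4 5)*(0 4 5 3 2 1) = (0 4 3 2)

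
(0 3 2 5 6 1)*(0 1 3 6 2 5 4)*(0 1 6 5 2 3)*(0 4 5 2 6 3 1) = (0 2 5 1 3 6 4)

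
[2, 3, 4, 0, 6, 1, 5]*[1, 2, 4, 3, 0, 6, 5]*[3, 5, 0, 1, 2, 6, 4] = [2, 1, 3, 5, 6, 0, 4]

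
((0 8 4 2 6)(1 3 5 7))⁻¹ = (0 6 2 4 8)(1 7 5 3)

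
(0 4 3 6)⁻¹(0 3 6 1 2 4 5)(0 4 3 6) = (0 1 2 3 5 4 6)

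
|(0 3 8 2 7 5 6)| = 7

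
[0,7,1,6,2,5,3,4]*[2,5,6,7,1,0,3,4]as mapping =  [0→2,1→4,2→5,3→3,4→6,5→0,6→7,7→1]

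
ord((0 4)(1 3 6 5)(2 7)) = 4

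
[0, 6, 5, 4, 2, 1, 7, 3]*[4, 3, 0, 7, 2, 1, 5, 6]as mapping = [0→4, 1→5, 2→1, 3→2, 4→0, 5→3, 6→6, 7→7]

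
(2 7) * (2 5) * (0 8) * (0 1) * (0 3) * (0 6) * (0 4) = (0 8 1 3 6 4)(2 7 5)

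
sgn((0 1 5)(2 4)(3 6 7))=-1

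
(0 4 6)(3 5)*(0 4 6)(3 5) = (0 6 4)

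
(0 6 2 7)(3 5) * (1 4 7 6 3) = (0 3 5 1 4 7)(2 6)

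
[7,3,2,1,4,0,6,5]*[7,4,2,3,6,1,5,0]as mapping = [0→0,1→3,2→2,3→4,4→6,5→7,6→5,7→1]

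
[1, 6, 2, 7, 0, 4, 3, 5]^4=[7, 5, 2, 0, 3, 6, 4, 1]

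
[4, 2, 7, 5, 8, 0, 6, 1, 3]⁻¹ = [5, 7, 1, 8, 0, 3, 6, 2, 4]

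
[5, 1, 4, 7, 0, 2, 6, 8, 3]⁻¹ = [4, 1, 5, 8, 2, 0, 6, 3, 7]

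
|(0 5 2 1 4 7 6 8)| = 8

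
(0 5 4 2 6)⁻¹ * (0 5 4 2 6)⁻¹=(0 2 5 6 4)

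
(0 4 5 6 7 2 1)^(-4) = (0 6 1 5 2 4 7)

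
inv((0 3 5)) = (0 5 3)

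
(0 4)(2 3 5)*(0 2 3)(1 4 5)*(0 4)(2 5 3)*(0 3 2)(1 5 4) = (0 2 1 3 5)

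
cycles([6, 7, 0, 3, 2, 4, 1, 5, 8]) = (0 6 1 7 5 4 2)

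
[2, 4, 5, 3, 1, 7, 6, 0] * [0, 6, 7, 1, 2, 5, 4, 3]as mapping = [0→7, 1→2, 2→5, 3→1, 4→6, 5→3, 6→4, 7→0]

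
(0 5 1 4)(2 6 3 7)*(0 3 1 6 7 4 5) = (1 5 6)(2 7)(3 4)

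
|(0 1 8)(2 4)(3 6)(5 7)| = 6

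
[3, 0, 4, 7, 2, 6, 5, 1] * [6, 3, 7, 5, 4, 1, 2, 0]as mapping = [0→5, 1→6, 2→4, 3→0, 4→7, 5→2, 6→1, 7→3]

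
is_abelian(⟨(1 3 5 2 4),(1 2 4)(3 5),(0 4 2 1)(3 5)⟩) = no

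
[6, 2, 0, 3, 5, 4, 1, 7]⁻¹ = [2, 6, 1, 3, 5, 4, 0, 7]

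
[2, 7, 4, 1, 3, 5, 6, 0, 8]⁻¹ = [7, 3, 0, 4, 2, 5, 6, 1, 8]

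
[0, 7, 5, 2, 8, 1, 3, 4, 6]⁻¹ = [0, 5, 3, 6, 7, 2, 8, 1, 4]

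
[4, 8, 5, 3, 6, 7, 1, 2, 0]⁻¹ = [8, 6, 7, 3, 0, 2, 4, 5, 1]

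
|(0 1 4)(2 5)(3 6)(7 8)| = 6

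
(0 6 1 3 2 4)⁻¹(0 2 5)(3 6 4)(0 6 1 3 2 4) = (0 2 1)(4 5 6)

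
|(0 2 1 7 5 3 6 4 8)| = 9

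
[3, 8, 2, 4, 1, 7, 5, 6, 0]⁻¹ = [8, 4, 2, 0, 3, 6, 7, 5, 1]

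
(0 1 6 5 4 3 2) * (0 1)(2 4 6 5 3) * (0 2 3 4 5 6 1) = (0 2)(1 6 4 3 5)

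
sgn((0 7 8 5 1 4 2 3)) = -1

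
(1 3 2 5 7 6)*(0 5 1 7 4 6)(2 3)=(0 5 4 6 7)(1 2)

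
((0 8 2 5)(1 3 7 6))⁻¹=(0 5 2 8)(1 6 7 3)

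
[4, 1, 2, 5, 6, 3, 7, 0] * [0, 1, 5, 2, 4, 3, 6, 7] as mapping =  [0→4, 1→1, 2→5, 3→3, 4→6, 5→2, 6→7, 7→0] 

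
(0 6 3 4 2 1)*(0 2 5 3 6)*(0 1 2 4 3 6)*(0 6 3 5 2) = (0 1 4 2)(3 5)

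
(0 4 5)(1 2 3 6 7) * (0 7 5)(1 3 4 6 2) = (0 6 5 7 3 2 4)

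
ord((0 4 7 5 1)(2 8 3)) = 15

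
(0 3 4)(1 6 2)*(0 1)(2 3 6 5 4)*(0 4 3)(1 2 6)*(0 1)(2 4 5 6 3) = (1 6)(2 5)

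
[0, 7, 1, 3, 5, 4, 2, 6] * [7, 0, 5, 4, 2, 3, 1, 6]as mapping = [0→7, 1→6, 2→0, 3→4, 4→3, 5→2, 6→5, 7→1]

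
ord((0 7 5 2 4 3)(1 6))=6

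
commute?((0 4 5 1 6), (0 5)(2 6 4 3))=no:(0 4 5 1 6)*(0 5)(2 6 4 3)=(0 3 2 6 5 1 4), (0 5)(2 6 4 3)*(0 4 5 1 6)=(0 1 6 5 4 3 2)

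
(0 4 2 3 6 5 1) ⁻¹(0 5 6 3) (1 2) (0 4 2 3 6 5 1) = (0 3) (1 5 6 4) 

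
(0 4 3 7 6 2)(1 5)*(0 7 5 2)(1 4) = (0 1 2 7 6)(3 5 4)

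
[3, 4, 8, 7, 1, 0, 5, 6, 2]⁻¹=[5, 4, 8, 0, 1, 6, 7, 3, 2]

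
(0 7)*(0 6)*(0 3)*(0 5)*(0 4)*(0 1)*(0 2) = (0 7 6 3 5 4 1 2)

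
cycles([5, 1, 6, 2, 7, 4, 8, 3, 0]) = (0 5 4 7 3 2 6 8)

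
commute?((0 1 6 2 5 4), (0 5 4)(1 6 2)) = no:(0 1 6 2 5 4)*(0 5 4)(1 6 2) = (0 6 1 2 4 5), (0 5 4)(1 6 2)*(0 1 6 2 5 4) = (0 4 1 2 6 5)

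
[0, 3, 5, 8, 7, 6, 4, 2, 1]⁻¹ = [0, 8, 7, 1, 6, 2, 5, 4, 3]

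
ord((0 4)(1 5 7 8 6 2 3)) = 14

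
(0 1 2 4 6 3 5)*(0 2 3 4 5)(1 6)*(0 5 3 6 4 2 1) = (0 4)(1 6 2 3 5)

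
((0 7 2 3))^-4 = ()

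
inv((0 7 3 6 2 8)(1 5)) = (0 8 2 6 3 7)(1 5)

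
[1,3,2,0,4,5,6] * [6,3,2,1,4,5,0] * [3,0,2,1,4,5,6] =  [1,0,2,6,4,5,3]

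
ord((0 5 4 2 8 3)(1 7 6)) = 6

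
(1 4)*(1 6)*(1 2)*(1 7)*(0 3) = (0 3)(1 4 6 2 7)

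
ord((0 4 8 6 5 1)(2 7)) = 6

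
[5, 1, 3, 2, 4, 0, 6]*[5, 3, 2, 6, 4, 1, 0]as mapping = [0→1, 1→3, 2→6, 3→2, 4→4, 5→5, 6→0]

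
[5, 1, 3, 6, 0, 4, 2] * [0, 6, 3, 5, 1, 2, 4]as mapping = [0→2, 1→6, 2→5, 3→4, 4→0, 5→1, 6→3]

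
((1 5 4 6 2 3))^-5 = (1 5 4 6 2 3)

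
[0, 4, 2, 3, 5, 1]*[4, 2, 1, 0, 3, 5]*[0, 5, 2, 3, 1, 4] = [1, 3, 5, 0, 4, 2]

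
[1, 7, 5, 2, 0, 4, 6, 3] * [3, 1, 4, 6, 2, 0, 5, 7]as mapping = [0→1, 1→7, 2→0, 3→4, 4→3, 5→2, 6→5, 7→6]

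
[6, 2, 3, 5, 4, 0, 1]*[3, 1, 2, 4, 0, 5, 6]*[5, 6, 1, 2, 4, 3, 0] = [0, 1, 4, 3, 5, 2, 6]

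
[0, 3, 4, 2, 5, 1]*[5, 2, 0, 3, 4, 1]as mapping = [0→5, 1→3, 2→4, 3→0, 4→1, 5→2]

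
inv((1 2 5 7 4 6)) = (1 6 4 7 5 2)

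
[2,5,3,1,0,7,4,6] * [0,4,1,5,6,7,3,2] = [1,7,5,4,0,2,6,3]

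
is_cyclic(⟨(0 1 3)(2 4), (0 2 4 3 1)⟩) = no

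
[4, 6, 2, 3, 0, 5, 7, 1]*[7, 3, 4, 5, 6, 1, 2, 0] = [6, 2, 4, 5, 7, 1, 0, 3] 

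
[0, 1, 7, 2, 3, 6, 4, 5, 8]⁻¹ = [0, 1, 3, 4, 6, 7, 5, 2, 8]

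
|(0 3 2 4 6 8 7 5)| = 8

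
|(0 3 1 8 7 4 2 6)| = 8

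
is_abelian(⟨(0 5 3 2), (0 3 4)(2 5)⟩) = no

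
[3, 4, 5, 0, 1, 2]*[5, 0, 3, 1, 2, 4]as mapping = [0→1, 1→2, 2→4, 3→5, 4→0, 5→3]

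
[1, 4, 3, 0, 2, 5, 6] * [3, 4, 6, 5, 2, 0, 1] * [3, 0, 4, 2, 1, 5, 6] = [1, 4, 5, 2, 6, 3, 0]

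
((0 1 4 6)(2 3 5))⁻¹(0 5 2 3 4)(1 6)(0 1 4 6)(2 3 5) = (0 4)(1 2 3 5 6)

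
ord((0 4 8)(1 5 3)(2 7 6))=3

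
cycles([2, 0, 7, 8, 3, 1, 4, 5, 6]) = (0 2 7 5 1)(3 8 6 4)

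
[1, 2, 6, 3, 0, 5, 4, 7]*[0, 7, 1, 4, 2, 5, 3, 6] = [7, 1, 3, 4, 0, 5, 2, 6]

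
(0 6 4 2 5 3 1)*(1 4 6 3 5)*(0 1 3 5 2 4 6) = (0 5 2 3 6)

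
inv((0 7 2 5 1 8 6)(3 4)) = (0 6 8 1 5 2 7)(3 4)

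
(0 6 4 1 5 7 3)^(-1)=(0 3 7 5 1 4 6)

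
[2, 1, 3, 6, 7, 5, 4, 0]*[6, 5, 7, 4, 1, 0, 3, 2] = [7, 5, 4, 3, 2, 0, 1, 6]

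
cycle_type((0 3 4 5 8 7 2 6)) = 8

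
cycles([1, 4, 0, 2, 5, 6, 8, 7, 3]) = (0 1 4 5 6 8 3 2)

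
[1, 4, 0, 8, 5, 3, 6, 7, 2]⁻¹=[2, 0, 8, 5, 1, 4, 6, 7, 3]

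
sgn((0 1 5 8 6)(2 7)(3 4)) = 1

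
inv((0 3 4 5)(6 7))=(0 5 4 3)(6 7)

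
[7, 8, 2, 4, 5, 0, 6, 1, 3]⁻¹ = [5, 7, 2, 8, 3, 4, 6, 0, 1]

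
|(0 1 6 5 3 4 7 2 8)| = 9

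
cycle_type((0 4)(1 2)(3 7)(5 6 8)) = 2^3.3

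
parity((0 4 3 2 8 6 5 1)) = odd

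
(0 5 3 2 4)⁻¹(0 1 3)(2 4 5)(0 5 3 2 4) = (0 3 4)(1 2 5)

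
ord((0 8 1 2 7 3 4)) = 7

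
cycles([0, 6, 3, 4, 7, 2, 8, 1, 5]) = (1 6 8 5 2 3 4 7)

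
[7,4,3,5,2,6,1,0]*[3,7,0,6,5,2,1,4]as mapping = [0→4,1→5,2→6,3→2,4→0,5→1,6→7,7→3]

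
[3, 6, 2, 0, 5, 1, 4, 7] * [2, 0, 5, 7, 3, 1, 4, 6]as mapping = [0→7, 1→4, 2→5, 3→2, 4→1, 5→0, 6→3, 7→6]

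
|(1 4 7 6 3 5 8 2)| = 8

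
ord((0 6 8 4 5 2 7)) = 7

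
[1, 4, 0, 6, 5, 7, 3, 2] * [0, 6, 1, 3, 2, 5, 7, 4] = [6, 2, 0, 7, 5, 4, 3, 1]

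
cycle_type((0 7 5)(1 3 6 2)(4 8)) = 2.3.4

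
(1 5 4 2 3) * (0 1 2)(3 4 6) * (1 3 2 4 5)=(0 3 4)(2 5 6)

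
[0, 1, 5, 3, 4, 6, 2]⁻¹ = [0, 1, 6, 3, 4, 2, 5]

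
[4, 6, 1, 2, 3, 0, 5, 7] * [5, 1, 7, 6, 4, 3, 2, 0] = [4, 2, 1, 7, 6, 5, 3, 0]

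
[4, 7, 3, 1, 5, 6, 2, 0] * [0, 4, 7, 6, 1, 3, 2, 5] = [1, 5, 6, 4, 3, 2, 7, 0]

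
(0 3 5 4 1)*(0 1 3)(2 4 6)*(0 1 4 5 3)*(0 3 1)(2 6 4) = (1 2 5 4 3)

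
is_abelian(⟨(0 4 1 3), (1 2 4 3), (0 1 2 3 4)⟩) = no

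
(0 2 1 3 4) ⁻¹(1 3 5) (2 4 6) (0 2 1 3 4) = (0 6 1) (3 4 5) 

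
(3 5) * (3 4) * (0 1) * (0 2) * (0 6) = (0 1 2 6)(3 5 4)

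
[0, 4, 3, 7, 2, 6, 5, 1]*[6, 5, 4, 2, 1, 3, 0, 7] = [6, 1, 2, 7, 4, 0, 3, 5]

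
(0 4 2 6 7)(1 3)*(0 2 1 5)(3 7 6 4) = (0 3 5)(1 7 2 4)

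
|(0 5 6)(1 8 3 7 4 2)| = 6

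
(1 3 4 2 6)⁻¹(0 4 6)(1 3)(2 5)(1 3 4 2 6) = (0 2 1)(3 4)(5 6)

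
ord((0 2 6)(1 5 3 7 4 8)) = 6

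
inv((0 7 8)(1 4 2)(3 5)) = (0 8 7)(1 2 4)(3 5)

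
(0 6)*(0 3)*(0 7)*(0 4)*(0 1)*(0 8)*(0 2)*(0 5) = (0 6 3 7 4 1 8 2 5)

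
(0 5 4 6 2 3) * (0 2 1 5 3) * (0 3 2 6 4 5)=(0 2 3 6 1)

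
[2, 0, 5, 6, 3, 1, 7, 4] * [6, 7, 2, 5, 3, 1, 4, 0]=[2, 6, 1, 4, 5, 7, 0, 3]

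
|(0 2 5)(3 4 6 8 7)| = 15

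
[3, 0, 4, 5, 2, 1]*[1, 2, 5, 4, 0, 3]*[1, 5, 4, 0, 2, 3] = [2, 5, 1, 0, 3, 4]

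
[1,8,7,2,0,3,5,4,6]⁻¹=[4,0,3,5,7,6,8,2,1]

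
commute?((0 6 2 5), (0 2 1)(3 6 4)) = no:(0 6 2 5)*(0 2 1)(3 6 4) = (0 4 3 6 1)(2 5), (0 2 1)(3 6 4)*(0 6 2 5) = (0 5)(1 6 4 3 2)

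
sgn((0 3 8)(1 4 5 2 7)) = 1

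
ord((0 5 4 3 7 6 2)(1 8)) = 14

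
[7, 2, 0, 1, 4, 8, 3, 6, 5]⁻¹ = [2, 3, 1, 6, 4, 8, 7, 0, 5]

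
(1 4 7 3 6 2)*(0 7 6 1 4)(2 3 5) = (0 7 5 2 4 6 3 1)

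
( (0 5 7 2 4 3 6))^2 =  (0 7 4 6 5 2 3)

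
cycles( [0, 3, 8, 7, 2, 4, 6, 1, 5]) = (1 3 7)(2 8 5 4)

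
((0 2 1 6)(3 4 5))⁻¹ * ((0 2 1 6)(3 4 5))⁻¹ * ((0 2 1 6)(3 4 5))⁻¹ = (0 2 1 6)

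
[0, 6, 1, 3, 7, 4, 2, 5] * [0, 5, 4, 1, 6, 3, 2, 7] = [0, 2, 5, 1, 7, 6, 4, 3]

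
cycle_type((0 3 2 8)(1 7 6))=3.4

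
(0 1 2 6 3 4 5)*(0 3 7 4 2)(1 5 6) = (0 5 3 2 1)(4 6 7)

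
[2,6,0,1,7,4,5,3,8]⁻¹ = [2,3,0,7,5,6,1,4,8]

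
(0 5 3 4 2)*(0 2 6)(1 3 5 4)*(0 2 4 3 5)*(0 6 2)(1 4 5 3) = (0 1 3 4 2 5 6)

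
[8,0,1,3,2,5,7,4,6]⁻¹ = [1,2,4,3,7,5,8,6,0]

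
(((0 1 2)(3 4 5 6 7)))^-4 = (0 2 1)(3 4 5 6 7)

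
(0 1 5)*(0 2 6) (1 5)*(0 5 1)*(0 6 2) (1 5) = (0 5) (1 6) 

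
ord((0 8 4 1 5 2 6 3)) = 8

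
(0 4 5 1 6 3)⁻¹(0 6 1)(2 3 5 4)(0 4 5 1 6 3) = (0 1 5 2)(3 6 4)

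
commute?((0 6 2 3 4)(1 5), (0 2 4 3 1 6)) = no:(0 6 2 3 4)(1 5)*(0 2 4 3 1 6) = (1 5 6 4 2), (0 2 4 3 1 6)*(0 6 2 3 4)(1 5) = (0 3 5 1 2)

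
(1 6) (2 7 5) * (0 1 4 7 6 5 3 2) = (0 1 5) (2 6 4 7 3) 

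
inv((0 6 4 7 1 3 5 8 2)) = (0 2 8 5 3 1 7 4 6)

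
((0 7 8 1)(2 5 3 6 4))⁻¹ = (0 1 8 7)(2 4 6 3 5)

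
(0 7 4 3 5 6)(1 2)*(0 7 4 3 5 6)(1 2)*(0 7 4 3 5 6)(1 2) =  (0 3)(1 2)(4 6)(5 7)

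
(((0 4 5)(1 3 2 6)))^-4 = (0 5 4)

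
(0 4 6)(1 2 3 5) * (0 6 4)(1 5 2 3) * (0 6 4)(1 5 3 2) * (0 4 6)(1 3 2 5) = (1 5 2)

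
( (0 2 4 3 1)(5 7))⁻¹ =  (0 1 3 4 2)(5 7)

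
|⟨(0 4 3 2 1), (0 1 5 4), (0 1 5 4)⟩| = 120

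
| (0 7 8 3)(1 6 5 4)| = 4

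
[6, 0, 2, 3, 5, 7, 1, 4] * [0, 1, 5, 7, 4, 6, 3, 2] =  [3, 0, 5, 7, 6, 2, 1, 4]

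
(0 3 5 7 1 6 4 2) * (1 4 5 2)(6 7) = (0 3 2)(1 7 4)(5 6)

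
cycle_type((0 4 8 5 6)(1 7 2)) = 3.5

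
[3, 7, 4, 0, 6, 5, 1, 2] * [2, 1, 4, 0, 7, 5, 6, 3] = [0, 3, 7, 2, 6, 5, 1, 4]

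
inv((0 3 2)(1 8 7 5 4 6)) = (0 2 3)(1 6 4 5 7 8)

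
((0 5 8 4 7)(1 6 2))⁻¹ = (0 7 4 8 5)(1 2 6)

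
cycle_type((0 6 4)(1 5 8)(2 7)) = 2.3^2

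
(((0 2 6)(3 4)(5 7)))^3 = (3 4)(5 7)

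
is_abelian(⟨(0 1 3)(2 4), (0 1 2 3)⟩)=no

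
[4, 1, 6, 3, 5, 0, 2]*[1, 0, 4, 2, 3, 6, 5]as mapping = [0→3, 1→0, 2→5, 3→2, 4→6, 5→1, 6→4]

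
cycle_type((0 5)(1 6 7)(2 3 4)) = 2.3^2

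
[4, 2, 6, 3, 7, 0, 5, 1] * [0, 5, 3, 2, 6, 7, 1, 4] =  [6, 3, 1, 2, 4, 0, 7, 5]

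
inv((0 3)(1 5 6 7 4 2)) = (0 3)(1 2 4 7 6 5)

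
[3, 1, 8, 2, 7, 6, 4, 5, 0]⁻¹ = [8, 1, 3, 0, 6, 7, 5, 4, 2]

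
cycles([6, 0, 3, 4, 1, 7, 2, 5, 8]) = (0 6 2 3 4 1)(5 7)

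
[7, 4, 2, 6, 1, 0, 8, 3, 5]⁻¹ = [5, 4, 2, 7, 1, 8, 3, 0, 6]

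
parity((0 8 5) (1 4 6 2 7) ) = even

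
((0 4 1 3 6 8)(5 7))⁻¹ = (0 8 6 3 1 4)(5 7)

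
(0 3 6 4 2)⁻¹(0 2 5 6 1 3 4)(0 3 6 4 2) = (0 5 4 1 6 2 3)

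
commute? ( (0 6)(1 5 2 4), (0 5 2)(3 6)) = no: (0 6)(1 5 2 4)*(0 5 2)(3 6) = (0 3 6 5)(1 2 4), (0 5 2)(3 6)*(0 6)(1 5 2 4) = (0 2 6 3)(1 5 4)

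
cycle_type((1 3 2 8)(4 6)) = 2.4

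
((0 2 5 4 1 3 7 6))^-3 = (0 3 5 6 1 2 7 4)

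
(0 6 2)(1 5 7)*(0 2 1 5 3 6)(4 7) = (1 3 6)(4 7 5)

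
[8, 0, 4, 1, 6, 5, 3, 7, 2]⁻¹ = [1, 3, 8, 6, 2, 5, 4, 7, 0]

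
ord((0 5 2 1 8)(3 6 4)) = 15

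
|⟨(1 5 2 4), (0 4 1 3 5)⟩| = 720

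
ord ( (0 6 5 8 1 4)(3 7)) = 6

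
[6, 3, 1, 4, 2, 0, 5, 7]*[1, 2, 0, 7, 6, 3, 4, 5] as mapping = [0→4, 1→7, 2→2, 3→6, 4→0, 5→1, 6→3, 7→5] 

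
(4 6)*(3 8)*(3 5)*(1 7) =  (1 7)(3 8 5)(4 6)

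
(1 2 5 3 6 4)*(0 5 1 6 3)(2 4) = (0 5)(1 4 6 2)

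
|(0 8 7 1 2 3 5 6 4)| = 9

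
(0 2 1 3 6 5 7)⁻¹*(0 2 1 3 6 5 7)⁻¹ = (0 5 3 2 7 6 1)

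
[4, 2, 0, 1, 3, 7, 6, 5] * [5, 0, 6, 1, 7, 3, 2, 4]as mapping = [0→7, 1→6, 2→5, 3→0, 4→1, 5→4, 6→2, 7→3]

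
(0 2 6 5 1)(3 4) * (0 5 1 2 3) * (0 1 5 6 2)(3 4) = (0 4 1 6 5)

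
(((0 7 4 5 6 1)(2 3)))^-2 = (0 6 4)(1 5 7)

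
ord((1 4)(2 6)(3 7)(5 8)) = 2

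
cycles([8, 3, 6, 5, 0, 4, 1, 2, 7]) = (0 8 7 2 6 1 3 5 4) 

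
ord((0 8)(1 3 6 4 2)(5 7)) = 10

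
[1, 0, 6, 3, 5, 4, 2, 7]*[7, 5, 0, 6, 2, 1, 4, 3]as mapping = [0→5, 1→7, 2→4, 3→6, 4→1, 5→2, 6→0, 7→3]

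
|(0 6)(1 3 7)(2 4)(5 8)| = 6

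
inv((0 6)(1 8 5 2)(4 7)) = (0 6)(1 2 5 8)(4 7)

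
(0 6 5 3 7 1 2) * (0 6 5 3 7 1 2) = (0 5 7 2 6 3 1)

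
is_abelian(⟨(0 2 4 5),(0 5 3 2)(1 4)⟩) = no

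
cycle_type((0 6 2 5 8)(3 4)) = 2.5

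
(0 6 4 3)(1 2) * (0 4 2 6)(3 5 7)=(1 6 2)(3 4 5 7)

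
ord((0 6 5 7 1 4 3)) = 7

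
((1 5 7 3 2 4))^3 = (1 3)(2 5)(4 7)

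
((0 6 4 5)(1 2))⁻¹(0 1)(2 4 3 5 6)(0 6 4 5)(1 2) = (0 4 1 5 3)(2 6)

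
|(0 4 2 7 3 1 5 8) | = 8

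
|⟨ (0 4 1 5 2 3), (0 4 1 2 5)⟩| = 720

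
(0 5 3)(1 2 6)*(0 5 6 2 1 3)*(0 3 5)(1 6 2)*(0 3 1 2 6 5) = (0 6)(1 5)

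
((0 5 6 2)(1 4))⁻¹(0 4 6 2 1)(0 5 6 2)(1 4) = (0 4 5 1 2)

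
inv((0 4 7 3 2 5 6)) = (0 6 5 2 3 7 4)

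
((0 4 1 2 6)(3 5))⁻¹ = (0 6 2 1 4)(3 5)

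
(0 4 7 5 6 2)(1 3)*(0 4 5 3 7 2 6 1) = (0 5 1 7 3)(2 4)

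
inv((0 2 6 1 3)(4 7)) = (0 3 1 6 2)(4 7)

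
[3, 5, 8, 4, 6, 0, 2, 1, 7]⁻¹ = [5, 7, 6, 0, 3, 1, 4, 8, 2]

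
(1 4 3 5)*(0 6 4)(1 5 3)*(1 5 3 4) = (0 6 1)(3 4 5)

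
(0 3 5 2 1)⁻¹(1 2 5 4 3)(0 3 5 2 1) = (0 1 2 4 5)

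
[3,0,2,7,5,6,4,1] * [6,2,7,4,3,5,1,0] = [4,6,7,0,5,1,3,2]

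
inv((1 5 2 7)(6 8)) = (1 7 2 5)(6 8)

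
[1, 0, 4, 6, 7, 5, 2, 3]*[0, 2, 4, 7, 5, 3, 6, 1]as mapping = [0→2, 1→0, 2→5, 3→6, 4→1, 5→3, 6→4, 7→7]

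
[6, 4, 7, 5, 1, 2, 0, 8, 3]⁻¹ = [6, 4, 5, 8, 1, 3, 0, 2, 7]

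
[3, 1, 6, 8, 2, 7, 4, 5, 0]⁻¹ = [8, 1, 4, 0, 6, 7, 2, 5, 3]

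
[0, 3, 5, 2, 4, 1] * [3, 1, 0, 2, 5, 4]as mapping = [0→3, 1→2, 2→4, 3→0, 4→5, 5→1]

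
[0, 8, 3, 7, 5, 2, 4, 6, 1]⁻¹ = [0, 8, 5, 2, 6, 4, 7, 3, 1]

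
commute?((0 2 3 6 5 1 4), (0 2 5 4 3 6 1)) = no:(0 2 3 6 5 1 4) * (0 2 5 4 3 6 1) = (0 5)(1 3)(2 6 4), (0 2 5 4 3 6 1) * (0 2 3 6 5 1 4) = (0 3 5)(1 2)(4 6)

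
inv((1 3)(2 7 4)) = (1 3)(2 4 7)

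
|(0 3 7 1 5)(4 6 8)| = 15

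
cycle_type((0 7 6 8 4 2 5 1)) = 8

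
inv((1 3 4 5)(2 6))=(1 5 4 3)(2 6)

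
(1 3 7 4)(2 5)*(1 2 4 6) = (1 3 7 6)(2 5 4)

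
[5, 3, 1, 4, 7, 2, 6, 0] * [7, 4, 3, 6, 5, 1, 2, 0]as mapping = [0→1, 1→6, 2→4, 3→5, 4→0, 5→3, 6→2, 7→7]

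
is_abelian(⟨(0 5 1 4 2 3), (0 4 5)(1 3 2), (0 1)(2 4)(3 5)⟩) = no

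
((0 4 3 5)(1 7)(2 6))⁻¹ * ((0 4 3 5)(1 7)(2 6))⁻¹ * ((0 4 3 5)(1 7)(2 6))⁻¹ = (0 4 3 5)(1 7)(2 6)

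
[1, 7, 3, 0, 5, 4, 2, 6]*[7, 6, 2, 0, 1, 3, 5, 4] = [6, 4, 0, 7, 3, 1, 2, 5]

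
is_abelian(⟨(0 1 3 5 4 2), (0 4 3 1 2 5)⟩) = no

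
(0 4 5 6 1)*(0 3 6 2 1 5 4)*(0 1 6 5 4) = (0 1 3 5 2 6 4)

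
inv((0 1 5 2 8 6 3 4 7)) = (0 7 4 3 6 8 2 5 1)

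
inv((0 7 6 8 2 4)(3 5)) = (0 4 2 8 6 7)(3 5)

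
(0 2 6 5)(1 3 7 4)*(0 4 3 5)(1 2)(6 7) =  (0 1 5 4 2 7 3 6)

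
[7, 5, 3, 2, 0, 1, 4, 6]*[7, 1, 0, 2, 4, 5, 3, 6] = [6, 5, 2, 0, 7, 1, 4, 3]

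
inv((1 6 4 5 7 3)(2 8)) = (1 3 7 5 4 6)(2 8)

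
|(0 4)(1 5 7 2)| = 4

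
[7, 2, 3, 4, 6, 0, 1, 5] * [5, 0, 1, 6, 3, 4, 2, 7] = [7, 1, 6, 3, 2, 5, 0, 4]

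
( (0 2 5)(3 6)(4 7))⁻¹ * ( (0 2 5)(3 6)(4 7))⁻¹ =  (0 2 5)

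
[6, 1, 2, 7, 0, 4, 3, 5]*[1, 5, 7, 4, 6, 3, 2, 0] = [2, 5, 7, 0, 1, 6, 4, 3]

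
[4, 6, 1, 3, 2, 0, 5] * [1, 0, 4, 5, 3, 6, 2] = [3, 2, 0, 5, 4, 1, 6]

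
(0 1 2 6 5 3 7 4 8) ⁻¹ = (0 8 4 7 3 5 6 2 1) 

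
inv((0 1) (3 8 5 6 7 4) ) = (0 1) (3 4 7 6 5 8) 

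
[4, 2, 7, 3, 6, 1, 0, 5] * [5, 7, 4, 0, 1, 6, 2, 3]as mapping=[0→1, 1→4, 2→3, 3→0, 4→2, 5→7, 6→5, 7→6]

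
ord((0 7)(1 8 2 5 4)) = 10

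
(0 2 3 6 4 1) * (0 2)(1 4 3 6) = (1 2 6 3)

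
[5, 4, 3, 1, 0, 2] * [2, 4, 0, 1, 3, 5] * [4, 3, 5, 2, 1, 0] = [0, 2, 3, 1, 5, 4]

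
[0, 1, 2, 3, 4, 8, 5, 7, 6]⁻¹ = [0, 1, 2, 3, 4, 6, 8, 7, 5]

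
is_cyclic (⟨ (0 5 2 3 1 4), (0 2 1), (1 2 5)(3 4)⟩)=no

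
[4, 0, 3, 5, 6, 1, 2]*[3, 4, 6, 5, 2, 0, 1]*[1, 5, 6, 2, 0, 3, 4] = [6, 2, 3, 1, 5, 0, 4]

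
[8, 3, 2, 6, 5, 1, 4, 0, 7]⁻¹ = [7, 5, 2, 1, 6, 4, 3, 8, 0]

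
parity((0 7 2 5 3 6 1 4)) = odd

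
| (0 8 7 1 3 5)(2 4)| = 6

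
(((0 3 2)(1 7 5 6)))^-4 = (0 2 3)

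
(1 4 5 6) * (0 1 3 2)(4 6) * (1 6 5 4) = (0 6 3 2)(1 5)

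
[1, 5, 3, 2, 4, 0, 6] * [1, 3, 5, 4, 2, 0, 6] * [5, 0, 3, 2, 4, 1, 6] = [2, 5, 4, 1, 3, 0, 6]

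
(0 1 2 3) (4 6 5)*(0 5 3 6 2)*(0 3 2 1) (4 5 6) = (1 3 6 2 4) 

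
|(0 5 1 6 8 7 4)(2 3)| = 14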